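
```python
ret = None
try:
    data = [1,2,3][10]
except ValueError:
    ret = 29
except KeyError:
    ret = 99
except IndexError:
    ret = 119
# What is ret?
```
119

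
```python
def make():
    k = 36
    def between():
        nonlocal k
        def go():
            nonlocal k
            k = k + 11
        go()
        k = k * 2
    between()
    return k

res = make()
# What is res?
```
94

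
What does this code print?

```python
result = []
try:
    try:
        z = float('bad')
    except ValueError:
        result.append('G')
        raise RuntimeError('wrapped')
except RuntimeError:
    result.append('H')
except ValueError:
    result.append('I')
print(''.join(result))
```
GH

New RuntimeError raised, caught by outer RuntimeError handler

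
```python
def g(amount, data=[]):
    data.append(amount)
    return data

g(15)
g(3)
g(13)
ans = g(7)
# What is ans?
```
[15, 3, 13, 7]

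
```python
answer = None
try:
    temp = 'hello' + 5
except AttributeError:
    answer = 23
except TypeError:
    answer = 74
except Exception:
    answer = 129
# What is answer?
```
74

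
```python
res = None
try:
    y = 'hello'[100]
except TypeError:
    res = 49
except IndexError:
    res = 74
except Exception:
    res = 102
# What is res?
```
74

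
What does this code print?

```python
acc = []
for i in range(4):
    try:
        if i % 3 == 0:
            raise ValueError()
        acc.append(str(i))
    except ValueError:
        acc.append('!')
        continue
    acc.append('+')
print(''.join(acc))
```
!1+2+!

continue in except skips rest of loop body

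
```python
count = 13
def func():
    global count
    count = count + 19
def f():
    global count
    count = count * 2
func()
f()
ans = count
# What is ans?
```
64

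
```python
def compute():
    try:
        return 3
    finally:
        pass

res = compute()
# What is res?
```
3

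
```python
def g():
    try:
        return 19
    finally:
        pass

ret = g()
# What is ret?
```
19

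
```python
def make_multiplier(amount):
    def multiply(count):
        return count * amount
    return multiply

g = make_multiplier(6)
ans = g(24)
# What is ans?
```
144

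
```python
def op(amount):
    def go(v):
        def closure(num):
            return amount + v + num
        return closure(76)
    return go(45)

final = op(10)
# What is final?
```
131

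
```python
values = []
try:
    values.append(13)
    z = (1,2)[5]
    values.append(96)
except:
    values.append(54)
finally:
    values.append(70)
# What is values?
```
[13, 54, 70]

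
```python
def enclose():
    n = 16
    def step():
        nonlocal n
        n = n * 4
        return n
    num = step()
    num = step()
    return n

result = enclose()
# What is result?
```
256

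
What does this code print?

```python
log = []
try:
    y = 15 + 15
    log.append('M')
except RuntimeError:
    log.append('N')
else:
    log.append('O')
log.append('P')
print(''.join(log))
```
MOP

else block runs when no exception occurs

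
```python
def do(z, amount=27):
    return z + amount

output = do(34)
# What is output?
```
61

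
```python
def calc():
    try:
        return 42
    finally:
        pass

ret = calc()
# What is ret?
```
42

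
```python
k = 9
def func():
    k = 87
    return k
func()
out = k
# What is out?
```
9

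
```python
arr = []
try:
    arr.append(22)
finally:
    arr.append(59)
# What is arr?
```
[22, 59]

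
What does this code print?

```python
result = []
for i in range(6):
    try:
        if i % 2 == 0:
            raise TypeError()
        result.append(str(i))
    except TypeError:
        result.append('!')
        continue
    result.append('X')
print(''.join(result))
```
!1X!3X!5X

continue in except skips rest of loop body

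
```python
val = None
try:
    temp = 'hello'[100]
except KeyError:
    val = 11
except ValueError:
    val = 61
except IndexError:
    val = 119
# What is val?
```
119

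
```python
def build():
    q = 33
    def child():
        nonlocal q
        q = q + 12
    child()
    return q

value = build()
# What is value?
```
45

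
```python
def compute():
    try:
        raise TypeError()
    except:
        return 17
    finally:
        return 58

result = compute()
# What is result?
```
58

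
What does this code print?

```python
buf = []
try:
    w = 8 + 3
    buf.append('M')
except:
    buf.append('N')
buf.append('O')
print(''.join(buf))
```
MO

No exception, try block completes normally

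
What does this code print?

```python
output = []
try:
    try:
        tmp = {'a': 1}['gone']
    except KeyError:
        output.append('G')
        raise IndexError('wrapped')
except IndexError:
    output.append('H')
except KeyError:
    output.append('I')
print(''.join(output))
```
GH

New IndexError raised, caught by outer IndexError handler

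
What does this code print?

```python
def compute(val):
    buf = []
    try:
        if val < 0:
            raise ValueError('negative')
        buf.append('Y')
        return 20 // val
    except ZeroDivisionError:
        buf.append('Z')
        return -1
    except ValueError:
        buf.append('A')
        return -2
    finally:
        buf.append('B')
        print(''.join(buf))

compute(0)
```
YZB

val=0 causes ZeroDivisionError, caught, finally prints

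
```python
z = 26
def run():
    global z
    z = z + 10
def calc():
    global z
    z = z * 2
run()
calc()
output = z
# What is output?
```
72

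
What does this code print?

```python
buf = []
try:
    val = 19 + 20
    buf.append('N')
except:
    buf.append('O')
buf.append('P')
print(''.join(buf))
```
NP

No exception, try block completes normally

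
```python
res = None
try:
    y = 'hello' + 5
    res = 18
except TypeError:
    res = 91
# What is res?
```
91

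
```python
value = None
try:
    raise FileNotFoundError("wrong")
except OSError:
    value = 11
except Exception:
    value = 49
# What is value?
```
11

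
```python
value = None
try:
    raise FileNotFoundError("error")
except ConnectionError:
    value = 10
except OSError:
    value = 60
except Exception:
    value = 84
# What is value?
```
60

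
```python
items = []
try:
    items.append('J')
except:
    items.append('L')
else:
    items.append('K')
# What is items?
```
['J', 'K']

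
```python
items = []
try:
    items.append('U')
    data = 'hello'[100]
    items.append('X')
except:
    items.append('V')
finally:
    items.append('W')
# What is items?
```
['U', 'V', 'W']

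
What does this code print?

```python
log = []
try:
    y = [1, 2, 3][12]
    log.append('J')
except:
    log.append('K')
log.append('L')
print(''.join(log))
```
KL

Exception raised in try, caught by bare except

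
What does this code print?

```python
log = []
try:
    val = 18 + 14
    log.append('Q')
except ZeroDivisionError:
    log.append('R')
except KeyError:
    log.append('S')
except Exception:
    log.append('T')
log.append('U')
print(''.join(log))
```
QU

No exception, try block completes normally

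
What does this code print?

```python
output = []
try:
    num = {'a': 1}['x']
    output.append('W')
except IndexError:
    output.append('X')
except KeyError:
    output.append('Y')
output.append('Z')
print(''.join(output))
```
YZ

KeyError is caught by its specific handler, not IndexError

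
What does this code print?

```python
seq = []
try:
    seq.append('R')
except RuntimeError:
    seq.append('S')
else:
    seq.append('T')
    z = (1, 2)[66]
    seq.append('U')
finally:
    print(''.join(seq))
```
RT

Try succeeds, else appends 'T', IndexError in else is uncaught, finally prints before exception propagates ('U' never appended)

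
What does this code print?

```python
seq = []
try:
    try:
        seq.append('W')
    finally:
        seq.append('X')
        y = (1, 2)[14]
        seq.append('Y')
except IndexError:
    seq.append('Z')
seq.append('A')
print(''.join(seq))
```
WXZA

Exception in inner finally caught by outer except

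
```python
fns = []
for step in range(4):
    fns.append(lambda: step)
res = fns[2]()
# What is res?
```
3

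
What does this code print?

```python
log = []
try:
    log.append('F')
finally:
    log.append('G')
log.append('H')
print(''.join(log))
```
FGH

try/finally without except, no exception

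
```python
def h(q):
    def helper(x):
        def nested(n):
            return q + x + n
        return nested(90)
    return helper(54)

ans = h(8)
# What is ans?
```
152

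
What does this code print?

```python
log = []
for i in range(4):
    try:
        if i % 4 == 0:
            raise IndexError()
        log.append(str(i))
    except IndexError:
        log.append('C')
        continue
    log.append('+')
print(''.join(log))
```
C1+2+3+

continue in except skips rest of loop body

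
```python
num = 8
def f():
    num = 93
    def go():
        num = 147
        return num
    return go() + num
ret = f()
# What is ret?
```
240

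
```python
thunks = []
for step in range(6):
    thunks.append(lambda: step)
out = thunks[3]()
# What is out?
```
5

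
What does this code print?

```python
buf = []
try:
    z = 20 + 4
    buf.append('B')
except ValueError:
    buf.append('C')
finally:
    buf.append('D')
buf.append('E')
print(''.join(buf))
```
BDE

finally runs after normal execution too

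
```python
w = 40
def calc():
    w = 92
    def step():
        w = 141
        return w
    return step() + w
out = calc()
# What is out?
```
233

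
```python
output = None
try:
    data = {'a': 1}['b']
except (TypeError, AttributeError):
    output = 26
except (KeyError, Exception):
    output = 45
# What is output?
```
45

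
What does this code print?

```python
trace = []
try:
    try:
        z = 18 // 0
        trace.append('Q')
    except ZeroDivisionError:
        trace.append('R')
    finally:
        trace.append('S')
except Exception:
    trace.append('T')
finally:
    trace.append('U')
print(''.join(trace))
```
RSU

Both finally blocks run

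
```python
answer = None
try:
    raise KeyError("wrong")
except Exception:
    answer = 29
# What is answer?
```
29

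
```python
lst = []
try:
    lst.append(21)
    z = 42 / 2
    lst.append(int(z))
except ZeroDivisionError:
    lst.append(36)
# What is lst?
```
[21, 21]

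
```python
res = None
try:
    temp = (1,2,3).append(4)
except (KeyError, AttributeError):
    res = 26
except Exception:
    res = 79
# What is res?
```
26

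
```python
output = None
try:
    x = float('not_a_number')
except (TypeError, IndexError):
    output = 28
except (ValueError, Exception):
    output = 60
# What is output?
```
60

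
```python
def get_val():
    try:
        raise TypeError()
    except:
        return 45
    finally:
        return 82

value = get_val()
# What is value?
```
82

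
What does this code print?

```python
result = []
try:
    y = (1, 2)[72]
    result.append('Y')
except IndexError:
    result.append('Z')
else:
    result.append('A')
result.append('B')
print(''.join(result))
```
ZB

else block skipped when exception is caught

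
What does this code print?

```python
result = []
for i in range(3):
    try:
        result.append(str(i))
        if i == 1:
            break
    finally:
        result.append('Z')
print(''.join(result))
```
0Z1Z

finally runs even when breaking out of loop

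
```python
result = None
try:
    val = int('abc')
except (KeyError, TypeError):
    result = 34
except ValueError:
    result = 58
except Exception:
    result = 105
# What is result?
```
58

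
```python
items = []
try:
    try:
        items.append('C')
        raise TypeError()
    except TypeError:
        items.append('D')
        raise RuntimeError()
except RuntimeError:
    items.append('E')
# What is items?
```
['C', 'D', 'E']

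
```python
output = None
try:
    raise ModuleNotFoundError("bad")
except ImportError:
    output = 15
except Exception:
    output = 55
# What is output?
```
15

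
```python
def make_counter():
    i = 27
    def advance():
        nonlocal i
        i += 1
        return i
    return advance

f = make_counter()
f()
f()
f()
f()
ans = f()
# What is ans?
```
32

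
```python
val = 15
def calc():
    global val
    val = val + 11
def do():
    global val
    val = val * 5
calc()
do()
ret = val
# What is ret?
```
130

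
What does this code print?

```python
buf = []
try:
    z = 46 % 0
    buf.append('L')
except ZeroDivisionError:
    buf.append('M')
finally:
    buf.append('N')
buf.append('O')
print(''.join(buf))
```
MNO

finally always runs, even after exception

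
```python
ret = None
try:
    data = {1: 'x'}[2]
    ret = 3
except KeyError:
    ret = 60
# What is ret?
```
60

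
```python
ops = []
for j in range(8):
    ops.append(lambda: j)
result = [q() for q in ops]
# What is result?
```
[7, 7, 7, 7, 7, 7, 7, 7]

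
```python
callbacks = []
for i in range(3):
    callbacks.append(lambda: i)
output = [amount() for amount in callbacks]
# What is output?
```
[2, 2, 2]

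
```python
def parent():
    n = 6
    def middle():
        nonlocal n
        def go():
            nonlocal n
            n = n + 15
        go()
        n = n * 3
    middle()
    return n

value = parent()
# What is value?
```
63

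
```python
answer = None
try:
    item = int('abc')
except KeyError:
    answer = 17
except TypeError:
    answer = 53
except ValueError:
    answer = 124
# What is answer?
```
124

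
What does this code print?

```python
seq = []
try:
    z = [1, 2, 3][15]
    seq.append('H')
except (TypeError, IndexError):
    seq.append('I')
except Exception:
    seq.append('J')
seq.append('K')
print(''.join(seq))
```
IK

IndexError matches tuple containing it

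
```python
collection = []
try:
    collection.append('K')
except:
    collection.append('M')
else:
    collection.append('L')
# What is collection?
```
['K', 'L']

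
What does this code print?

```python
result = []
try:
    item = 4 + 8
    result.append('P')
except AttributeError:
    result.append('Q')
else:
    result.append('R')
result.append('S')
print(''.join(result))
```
PRS

else block runs when no exception occurs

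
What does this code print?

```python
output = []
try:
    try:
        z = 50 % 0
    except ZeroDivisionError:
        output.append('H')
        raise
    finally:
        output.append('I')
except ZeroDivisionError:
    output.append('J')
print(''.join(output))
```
HIJ

finally runs before re-raised exception propagates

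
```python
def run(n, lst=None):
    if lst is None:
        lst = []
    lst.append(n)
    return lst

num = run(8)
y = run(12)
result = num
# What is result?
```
[8]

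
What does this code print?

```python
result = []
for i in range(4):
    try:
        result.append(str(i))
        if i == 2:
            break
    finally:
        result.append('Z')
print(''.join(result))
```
0Z1Z2Z

finally runs even when breaking out of loop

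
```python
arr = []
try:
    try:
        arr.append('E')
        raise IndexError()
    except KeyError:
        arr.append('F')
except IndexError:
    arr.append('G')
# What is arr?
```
['E', 'G']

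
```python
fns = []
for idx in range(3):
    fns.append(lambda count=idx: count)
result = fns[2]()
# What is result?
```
2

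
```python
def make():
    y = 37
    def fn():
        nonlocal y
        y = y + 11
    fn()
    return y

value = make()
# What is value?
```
48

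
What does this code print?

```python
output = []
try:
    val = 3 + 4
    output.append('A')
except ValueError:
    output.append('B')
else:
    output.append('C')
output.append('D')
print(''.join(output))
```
ACD

else block runs when no exception occurs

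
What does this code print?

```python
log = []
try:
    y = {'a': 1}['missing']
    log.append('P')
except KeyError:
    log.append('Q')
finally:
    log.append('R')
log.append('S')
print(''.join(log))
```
QRS

finally always runs, even after exception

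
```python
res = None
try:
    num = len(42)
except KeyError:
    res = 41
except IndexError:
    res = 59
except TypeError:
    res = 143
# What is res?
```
143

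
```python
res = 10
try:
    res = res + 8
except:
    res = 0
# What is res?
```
18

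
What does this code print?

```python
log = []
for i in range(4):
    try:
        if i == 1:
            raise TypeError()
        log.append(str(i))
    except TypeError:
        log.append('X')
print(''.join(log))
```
0X23

Exception on i=1 caught, loop continues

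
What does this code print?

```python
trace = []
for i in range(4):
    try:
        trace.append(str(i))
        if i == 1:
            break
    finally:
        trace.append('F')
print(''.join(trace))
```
0F1F

finally runs even when breaking out of loop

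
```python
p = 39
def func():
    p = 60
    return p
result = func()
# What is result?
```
60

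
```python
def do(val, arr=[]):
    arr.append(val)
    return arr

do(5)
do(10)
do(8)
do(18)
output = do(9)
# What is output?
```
[5, 10, 8, 18, 9]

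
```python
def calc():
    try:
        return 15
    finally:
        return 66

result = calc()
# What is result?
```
66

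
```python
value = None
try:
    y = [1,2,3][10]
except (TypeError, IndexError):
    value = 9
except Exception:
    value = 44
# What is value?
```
9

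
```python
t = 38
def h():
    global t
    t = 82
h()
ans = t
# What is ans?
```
82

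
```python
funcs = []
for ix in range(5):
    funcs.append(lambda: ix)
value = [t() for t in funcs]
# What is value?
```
[4, 4, 4, 4, 4]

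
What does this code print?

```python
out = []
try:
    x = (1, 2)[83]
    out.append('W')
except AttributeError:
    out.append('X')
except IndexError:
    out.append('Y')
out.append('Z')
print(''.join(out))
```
YZ

IndexError is caught by its specific handler, not AttributeError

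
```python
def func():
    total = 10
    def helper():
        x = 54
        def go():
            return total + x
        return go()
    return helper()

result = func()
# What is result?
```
64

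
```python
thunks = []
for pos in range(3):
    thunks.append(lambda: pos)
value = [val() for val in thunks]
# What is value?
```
[2, 2, 2]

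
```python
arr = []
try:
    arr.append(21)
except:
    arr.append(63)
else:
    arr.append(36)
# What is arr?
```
[21, 36]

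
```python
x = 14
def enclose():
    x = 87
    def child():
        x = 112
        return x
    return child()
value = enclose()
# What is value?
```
112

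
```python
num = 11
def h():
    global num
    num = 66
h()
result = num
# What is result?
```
66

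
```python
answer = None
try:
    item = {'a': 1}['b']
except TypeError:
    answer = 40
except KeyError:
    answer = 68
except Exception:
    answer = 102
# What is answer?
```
68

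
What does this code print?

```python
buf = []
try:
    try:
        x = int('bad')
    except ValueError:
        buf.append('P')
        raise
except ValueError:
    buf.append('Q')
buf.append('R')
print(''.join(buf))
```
PQR

raise without argument re-raises current exception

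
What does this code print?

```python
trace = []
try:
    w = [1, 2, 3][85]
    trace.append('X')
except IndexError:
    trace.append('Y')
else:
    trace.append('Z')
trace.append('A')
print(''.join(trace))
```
YA

else block skipped when exception is caught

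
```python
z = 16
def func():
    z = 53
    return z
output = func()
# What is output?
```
53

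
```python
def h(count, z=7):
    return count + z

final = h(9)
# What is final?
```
16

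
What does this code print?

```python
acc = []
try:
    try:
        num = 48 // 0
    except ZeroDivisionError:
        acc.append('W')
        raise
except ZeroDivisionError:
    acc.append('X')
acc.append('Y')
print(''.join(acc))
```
WXY

raise without argument re-raises current exception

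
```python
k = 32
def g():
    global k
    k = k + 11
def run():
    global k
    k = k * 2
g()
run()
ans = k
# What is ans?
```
86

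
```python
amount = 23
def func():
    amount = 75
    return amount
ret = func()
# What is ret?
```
75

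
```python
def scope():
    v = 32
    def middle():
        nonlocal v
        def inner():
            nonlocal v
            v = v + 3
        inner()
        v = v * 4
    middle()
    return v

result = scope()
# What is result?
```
140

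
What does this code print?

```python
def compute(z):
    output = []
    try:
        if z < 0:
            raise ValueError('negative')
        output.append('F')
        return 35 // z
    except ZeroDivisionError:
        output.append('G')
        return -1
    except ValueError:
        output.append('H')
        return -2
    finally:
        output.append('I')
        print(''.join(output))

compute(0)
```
FGI

z=0 causes ZeroDivisionError, caught, finally prints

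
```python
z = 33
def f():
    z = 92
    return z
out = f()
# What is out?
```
92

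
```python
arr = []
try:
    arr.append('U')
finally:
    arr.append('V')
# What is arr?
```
['U', 'V']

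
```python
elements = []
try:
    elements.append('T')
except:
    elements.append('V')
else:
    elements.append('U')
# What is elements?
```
['T', 'U']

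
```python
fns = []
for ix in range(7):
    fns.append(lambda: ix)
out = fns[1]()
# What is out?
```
6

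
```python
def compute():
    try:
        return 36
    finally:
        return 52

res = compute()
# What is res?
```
52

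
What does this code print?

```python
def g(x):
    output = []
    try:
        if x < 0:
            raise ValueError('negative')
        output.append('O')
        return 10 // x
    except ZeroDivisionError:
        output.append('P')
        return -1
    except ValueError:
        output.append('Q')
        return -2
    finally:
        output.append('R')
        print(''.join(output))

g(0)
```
OPR

x=0 causes ZeroDivisionError, caught, finally prints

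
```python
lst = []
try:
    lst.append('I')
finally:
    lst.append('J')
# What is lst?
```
['I', 'J']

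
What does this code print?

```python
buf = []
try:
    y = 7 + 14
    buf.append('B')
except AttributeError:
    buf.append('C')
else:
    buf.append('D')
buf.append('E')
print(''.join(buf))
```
BDE

else block runs when no exception occurs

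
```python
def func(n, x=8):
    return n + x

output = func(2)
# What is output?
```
10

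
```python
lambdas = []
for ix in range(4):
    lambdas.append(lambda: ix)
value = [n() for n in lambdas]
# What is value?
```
[3, 3, 3, 3]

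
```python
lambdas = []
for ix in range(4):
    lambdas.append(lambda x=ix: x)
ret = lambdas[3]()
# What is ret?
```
3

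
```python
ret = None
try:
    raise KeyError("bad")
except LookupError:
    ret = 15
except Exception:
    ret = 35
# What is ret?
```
15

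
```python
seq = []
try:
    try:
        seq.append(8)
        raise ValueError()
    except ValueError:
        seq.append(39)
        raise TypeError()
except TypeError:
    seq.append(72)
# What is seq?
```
[8, 39, 72]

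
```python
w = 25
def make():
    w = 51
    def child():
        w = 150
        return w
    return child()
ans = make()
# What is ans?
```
150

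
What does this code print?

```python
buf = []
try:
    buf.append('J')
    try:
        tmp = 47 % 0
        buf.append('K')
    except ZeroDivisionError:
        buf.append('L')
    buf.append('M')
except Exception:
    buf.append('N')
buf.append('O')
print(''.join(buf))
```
JLMO

Inner exception caught by inner handler, outer continues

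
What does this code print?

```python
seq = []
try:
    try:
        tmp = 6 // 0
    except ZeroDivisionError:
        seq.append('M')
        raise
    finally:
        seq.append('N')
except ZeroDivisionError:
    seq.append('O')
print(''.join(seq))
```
MNO

finally runs before re-raised exception propagates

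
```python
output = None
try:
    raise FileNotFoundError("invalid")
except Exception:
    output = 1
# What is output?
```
1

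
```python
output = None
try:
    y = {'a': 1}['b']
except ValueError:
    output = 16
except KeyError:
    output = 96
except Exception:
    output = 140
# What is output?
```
96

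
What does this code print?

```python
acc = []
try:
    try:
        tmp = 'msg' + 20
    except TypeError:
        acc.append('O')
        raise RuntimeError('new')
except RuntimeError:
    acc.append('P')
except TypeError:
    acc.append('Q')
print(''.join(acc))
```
OP

New RuntimeError raised, caught by outer RuntimeError handler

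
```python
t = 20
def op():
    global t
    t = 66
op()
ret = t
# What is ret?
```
66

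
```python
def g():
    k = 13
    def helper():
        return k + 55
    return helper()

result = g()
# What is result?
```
68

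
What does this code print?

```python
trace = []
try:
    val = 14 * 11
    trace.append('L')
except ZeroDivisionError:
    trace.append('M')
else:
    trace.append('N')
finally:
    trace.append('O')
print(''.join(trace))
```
LNO

else runs before finally when no exception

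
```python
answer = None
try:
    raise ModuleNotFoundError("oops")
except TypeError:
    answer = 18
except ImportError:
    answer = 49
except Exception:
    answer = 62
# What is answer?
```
49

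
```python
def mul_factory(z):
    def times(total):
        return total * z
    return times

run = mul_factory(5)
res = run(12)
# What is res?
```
60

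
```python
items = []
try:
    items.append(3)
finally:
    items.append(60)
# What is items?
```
[3, 60]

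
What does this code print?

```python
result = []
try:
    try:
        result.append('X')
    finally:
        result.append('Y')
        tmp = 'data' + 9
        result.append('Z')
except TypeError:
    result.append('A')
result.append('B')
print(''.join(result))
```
XYAB

Exception in inner finally caught by outer except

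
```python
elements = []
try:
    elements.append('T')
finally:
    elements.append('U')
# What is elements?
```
['T', 'U']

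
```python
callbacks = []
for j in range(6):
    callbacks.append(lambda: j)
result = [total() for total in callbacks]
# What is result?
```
[5, 5, 5, 5, 5, 5]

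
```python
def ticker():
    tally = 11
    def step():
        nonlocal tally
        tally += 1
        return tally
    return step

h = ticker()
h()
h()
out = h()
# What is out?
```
14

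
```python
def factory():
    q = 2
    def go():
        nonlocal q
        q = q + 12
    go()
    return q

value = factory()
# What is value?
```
14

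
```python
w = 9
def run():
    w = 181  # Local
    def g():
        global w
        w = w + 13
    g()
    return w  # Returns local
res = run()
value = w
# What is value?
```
22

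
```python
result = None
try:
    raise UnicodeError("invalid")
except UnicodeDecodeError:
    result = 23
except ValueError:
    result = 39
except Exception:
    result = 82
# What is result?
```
39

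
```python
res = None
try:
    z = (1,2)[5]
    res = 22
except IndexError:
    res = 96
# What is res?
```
96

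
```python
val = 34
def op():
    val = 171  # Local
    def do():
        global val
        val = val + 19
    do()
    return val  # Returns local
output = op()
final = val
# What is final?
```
53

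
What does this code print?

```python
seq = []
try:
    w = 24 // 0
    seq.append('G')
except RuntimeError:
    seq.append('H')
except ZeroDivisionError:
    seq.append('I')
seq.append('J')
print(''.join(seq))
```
IJ

ZeroDivisionError is caught by its specific handler, not RuntimeError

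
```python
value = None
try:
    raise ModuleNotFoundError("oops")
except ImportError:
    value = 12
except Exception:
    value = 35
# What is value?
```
12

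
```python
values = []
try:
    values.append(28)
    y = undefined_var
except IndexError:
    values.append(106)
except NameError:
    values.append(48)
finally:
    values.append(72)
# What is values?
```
[28, 48, 72]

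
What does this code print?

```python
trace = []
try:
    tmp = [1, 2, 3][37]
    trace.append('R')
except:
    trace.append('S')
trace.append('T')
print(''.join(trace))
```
ST

Exception raised in try, caught by bare except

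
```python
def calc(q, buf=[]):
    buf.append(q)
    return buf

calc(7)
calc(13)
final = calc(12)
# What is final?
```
[7, 13, 12]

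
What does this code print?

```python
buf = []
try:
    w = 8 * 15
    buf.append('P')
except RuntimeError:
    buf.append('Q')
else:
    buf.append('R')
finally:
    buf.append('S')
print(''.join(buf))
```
PRS

else runs before finally when no exception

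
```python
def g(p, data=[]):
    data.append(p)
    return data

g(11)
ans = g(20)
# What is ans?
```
[11, 20]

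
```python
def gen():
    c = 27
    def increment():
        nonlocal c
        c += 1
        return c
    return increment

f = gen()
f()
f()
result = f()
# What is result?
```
30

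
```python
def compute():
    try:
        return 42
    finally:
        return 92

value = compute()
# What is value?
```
92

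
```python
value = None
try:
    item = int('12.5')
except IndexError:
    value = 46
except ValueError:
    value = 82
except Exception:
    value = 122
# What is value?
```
82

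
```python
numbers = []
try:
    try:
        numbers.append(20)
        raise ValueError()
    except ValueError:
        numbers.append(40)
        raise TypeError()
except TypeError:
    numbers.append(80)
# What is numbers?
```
[20, 40, 80]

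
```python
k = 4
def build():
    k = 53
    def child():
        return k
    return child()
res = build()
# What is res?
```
53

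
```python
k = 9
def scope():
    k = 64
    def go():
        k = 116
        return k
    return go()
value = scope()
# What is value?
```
116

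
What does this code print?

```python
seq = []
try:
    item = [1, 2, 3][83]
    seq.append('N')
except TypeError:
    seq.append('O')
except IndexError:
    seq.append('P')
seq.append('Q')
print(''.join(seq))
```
PQ

IndexError is caught by its specific handler, not TypeError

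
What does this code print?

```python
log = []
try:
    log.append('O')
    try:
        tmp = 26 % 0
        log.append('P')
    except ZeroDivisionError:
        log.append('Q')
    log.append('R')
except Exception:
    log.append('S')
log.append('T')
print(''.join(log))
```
OQRT

Inner exception caught by inner handler, outer continues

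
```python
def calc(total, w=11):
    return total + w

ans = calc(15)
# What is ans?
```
26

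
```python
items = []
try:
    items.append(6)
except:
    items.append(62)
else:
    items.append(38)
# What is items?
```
[6, 38]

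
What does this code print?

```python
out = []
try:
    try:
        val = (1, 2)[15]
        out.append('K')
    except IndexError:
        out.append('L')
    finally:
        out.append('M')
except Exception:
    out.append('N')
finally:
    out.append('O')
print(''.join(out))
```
LMO

Both finally blocks run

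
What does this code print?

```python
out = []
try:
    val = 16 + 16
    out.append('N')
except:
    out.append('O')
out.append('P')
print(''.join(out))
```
NP

No exception, try block completes normally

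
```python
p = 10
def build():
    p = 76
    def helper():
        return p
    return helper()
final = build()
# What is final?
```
76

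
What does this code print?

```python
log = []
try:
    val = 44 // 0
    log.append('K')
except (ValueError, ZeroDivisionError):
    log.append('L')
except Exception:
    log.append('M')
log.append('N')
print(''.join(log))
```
LN

ZeroDivisionError matches tuple containing it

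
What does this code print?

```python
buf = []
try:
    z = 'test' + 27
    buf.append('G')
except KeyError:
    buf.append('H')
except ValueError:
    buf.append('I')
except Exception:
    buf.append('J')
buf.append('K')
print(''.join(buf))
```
JK

TypeError not specifically caught, falls to Exception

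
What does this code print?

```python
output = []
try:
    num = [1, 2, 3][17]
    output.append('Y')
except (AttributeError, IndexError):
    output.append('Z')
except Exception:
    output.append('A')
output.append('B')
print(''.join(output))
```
ZB

IndexError matches tuple containing it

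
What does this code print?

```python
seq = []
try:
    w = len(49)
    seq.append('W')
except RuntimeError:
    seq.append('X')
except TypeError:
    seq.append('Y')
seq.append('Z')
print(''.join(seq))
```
YZ

TypeError is caught by its specific handler, not RuntimeError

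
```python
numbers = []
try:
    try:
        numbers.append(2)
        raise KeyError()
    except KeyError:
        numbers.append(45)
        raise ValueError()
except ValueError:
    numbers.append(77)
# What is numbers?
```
[2, 45, 77]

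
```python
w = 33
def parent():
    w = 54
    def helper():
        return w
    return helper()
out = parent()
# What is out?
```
54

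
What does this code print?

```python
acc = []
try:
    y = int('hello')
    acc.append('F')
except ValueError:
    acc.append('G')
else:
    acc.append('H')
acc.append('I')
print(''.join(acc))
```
GI

else block skipped when exception is caught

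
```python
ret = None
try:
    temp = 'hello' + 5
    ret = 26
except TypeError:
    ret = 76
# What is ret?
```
76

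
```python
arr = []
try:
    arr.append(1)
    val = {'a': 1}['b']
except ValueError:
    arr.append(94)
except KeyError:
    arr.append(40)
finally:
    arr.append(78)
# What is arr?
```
[1, 40, 78]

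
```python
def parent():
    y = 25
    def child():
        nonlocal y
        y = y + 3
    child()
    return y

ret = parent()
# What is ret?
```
28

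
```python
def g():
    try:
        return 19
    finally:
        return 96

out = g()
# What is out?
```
96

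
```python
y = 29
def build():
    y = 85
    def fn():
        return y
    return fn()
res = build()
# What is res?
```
85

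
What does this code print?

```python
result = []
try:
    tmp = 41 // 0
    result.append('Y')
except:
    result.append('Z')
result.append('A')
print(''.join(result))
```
ZA

Exception raised in try, caught by bare except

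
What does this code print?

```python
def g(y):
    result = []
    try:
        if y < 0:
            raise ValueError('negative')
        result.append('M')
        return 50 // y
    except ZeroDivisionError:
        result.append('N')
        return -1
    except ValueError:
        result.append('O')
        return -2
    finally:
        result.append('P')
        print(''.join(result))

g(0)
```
MNP

y=0 causes ZeroDivisionError, caught, finally prints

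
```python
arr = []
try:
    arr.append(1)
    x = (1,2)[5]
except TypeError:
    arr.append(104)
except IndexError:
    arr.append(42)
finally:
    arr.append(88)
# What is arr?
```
[1, 42, 88]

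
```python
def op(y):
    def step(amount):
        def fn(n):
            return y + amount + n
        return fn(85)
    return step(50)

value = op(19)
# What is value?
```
154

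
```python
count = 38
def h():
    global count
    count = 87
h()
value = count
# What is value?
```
87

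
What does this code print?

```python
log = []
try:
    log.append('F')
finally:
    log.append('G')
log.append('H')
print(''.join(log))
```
FGH

try/finally without except, no exception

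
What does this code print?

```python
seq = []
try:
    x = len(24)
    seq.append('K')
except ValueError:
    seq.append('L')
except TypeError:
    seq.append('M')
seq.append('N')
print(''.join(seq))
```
MN

TypeError is caught by its specific handler, not ValueError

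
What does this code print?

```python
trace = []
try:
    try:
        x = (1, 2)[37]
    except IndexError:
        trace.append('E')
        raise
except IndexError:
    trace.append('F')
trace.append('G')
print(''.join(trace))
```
EFG

raise without argument re-raises current exception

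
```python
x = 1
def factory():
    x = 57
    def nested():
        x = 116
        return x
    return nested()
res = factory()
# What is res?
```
116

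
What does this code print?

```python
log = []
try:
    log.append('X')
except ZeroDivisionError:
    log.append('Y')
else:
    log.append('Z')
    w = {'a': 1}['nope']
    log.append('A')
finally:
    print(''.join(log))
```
XZ

Try succeeds, else appends 'Z', KeyError in else is uncaught, finally prints before exception propagates ('A' never appended)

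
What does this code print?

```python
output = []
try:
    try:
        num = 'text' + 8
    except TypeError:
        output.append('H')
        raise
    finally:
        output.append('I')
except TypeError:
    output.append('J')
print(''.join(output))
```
HIJ

finally runs before re-raised exception propagates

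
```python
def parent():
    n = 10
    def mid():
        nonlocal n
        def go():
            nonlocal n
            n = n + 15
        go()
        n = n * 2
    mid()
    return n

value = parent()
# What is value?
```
50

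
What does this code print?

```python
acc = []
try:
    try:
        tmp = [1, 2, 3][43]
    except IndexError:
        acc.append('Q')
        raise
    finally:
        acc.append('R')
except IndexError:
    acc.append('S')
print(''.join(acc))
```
QRS

finally runs before re-raised exception propagates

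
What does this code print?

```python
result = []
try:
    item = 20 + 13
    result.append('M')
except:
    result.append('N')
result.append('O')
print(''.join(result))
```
MO

No exception, try block completes normally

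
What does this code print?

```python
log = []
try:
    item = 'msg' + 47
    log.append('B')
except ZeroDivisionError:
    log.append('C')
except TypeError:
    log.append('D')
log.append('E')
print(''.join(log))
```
DE

TypeError is caught by its specific handler, not ZeroDivisionError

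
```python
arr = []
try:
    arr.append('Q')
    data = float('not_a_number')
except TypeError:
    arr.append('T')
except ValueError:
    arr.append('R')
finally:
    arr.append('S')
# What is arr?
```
['Q', 'R', 'S']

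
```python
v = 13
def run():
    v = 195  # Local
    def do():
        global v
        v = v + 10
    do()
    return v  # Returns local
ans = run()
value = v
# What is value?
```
23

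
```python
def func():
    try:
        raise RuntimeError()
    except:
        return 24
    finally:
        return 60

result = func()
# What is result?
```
60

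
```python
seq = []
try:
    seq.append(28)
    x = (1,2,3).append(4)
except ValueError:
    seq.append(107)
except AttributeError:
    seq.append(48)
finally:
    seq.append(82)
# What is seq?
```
[28, 48, 82]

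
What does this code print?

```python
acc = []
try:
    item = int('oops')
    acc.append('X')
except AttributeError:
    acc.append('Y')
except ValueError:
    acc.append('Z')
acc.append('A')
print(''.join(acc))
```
ZA

ValueError is caught by its specific handler, not AttributeError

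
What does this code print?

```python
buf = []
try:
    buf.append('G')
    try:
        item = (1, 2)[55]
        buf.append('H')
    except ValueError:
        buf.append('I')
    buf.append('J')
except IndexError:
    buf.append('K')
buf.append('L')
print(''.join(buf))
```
GKL

Inner handler doesn't match, propagates to outer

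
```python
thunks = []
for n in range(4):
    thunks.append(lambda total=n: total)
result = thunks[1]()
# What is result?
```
1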